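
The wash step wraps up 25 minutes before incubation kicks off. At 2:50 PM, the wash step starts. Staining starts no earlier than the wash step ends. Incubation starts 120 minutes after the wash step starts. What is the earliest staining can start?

4:25 PM

Incubation starts at 2:50 PM + 120 min = 4:50 PM.
The wash step ends at 4:50 PM − 25 min = 4:25 PM.
Staining is bounded by the wash step, so the earliest it can start is 4:25 PM.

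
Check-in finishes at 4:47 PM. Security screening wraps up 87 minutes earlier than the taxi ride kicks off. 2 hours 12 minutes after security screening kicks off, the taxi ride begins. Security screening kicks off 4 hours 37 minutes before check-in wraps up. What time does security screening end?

Security screening starts at 4:47 PM − 277 min = 12:10 PM.
The taxi ride starts at 12:10 PM + 132 min = 2:22 PM.
Security screening ends at 2:22 PM − 87 min = 12:55 PM.

12:55 PM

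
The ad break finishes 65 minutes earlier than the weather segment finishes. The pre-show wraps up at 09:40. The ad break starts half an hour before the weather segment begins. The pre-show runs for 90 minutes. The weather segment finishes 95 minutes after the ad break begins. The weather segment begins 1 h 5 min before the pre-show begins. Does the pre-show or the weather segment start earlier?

the weather segment

The pre-show starts at 09:40 − 90 min = 08:10.
The weather segment starts at 08:10 − 65 min = 07:05.
The pre-show starts at 08:10 and the weather segment starts at 07:05, so the weather segment is first.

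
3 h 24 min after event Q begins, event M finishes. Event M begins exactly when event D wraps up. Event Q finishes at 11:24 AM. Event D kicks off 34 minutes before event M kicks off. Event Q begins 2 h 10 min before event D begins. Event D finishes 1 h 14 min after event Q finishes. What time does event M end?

1:18 PM

Event D ends at 11:24 AM + 74 min = 12:38 PM.
So event M starts at 12:38 PM.
Event D starts at 12:38 PM − 34 min = 12:04 PM.
Event Q starts at 12:04 PM − 130 min = 9:54 AM.
Event M ends at 9:54 AM + 204 min = 1:18 PM.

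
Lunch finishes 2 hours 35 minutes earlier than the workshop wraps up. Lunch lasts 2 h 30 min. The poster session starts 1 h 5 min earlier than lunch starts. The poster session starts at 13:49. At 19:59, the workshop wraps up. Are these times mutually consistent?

Lunch ends at 19:59 − 155 min = 17:24.
Lunch starts at 17:24 − 150 min = 14:54.
The poster session starts at 14:54 − 65 min = 13:49.
That matches the stated 13:49, so the schedule is consistent.

Yes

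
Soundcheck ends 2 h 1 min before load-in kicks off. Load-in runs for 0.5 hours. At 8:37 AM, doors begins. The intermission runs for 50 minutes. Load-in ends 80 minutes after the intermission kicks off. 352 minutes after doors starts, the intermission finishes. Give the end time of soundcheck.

The intermission ends at 8:37 AM + 352 min = 2:29 PM.
The intermission starts at 2:29 PM − 50 min = 1:39 PM.
Load-in ends at 1:39 PM + 80 min = 2:59 PM.
Load-in starts at 2:59 PM − 30 min = 2:29 PM.
Soundcheck ends at 2:29 PM − 121 min = 12:28 PM.

12:28 PM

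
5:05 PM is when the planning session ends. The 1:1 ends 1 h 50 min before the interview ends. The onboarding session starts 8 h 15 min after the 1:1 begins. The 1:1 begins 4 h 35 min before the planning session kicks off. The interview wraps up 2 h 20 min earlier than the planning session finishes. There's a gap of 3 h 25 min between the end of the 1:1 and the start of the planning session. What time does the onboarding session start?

The interview ends at 5:05 PM − 140 min = 2:45 PM.
The 1:1 ends at 2:45 PM − 110 min = 12:55 PM.
The planning session starts at 12:55 PM + 205 min = 4:20 PM.
The 1:1 starts at 4:20 PM − 275 min = 11:45 AM.
The onboarding session starts at 11:45 AM + 495 min = 8:00 PM.

8:00 PM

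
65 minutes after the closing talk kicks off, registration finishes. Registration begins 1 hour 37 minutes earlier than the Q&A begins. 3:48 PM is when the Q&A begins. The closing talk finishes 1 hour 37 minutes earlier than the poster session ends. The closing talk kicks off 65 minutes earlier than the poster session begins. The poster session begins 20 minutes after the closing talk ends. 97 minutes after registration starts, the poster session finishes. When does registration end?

2:31 PM

Registration starts at 3:48 PM − 97 min = 2:11 PM.
The poster session ends at 2:11 PM + 97 min = 3:48 PM.
The closing talk ends at 3:48 PM − 97 min = 2:11 PM.
The poster session starts at 2:11 PM + 20 min = 2:31 PM.
The closing talk starts at 2:31 PM − 65 min = 1:26 PM.
Registration ends at 1:26 PM + 65 min = 2:31 PM.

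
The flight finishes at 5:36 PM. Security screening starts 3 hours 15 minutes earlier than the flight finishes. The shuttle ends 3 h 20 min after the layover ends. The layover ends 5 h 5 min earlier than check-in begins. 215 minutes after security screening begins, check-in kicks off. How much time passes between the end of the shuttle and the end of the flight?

Security screening starts at 5:36 PM − 195 min = 2:21 PM.
Check-in starts at 2:21 PM + 215 min = 5:56 PM.
The layover ends at 5:56 PM − 305 min = 12:51 PM.
The shuttle ends at 12:51 PM + 200 min = 4:11 PM.
From 4:11 PM to 5:36 PM is 1 hour 25 minutes.

1 hour 25 minutes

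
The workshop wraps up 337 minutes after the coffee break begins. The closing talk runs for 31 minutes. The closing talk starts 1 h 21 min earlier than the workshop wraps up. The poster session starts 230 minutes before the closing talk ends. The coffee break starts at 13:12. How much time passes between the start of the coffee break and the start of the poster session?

57 minutes

The workshop ends at 13:12 + 337 min = 18:49.
The closing talk starts at 18:49 − 81 min = 17:28.
The closing talk ends at 17:28 + 31 min = 17:59.
The poster session starts at 17:59 − 230 min = 14:09.
From 13:12 to 14:09 is 57 minutes.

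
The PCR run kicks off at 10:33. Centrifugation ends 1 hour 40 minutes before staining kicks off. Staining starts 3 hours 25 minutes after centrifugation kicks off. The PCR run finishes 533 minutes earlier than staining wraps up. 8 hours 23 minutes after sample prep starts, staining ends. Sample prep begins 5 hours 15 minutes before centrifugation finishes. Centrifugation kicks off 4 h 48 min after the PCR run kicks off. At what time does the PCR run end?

Centrifugation starts at 10:33 + 288 min = 15:21.
Staining starts at 15:21 + 205 min = 18:46.
Centrifugation ends at 18:46 − 100 min = 17:06.
Sample prep starts at 17:06 − 315 min = 11:51.
Staining ends at 11:51 + 503 min = 20:14.
The PCR run ends at 20:14 − 533 min = 11:21.

11:21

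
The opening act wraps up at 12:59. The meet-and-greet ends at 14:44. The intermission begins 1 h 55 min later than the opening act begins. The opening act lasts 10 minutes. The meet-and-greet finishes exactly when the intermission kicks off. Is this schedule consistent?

Yes

The opening act starts at 12:59 − 10 min = 12:49.
The intermission starts at 12:49 + 115 min = 14:44.
So the meet-and-greet ends at 14:44.
That matches the stated 14:44, so the schedule is consistent.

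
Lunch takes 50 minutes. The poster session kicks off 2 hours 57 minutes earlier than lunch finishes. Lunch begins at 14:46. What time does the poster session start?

Lunch ends at 14:46 + 50 min = 15:36.
The poster session starts at 15:36 − 177 min = 12:39.

12:39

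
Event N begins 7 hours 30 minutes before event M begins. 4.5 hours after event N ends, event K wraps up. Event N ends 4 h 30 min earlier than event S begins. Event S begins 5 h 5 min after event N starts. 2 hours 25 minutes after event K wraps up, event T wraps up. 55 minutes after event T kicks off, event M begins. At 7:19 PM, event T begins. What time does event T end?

8:14 PM

Event M starts at 7:19 PM + 55 min = 8:14 PM.
Event N starts at 8:14 PM − 450 min = 12:44 PM.
Event S starts at 12:44 PM + 305 min = 5:49 PM.
Event N ends at 5:49 PM − 270 min = 1:19 PM.
Event K ends at 1:19 PM + 270 min = 5:49 PM.
Event T ends at 5:49 PM + 145 min = 8:14 PM.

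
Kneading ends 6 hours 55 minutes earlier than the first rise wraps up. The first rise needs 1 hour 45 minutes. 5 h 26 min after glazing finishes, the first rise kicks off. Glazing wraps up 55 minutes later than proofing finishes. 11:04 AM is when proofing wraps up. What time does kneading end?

12:15 PM

Glazing ends at 11:04 AM + 55 min = 11:59 AM.
The first rise starts at 11:59 AM + 326 min = 5:25 PM.
The first rise ends at 5:25 PM + 105 min = 7:10 PM.
Kneading ends at 7:10 PM − 415 min = 12:15 PM.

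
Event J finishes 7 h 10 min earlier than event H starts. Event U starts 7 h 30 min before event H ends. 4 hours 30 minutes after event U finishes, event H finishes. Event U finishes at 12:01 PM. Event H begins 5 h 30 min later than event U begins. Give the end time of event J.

Event H ends at 12:01 PM + 270 min = 4:31 PM.
Event U starts at 4:31 PM − 450 min = 9:01 AM.
Event H starts at 9:01 AM + 330 min = 2:31 PM.
Event J ends at 2:31 PM − 430 min = 7:21 AM.

7:21 AM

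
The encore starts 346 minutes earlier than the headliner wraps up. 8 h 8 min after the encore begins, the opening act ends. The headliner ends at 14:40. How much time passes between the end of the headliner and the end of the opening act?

142 minutes

The encore starts at 14:40 − 346 min = 08:54.
The opening act ends at 08:54 + 488 min = 17:02.
From 14:40 to 17:02 is 142 minutes.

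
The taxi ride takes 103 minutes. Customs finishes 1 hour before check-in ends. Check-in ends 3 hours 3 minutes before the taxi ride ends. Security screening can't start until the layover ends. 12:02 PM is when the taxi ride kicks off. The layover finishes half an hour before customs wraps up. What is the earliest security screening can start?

The taxi ride ends at 12:02 PM + 103 min = 1:45 PM.
Check-in ends at 1:45 PM − 183 min = 10:42 AM.
Customs ends at 10:42 AM − 60 min = 9:42 AM.
The layover ends at 9:42 AM − 30 min = 9:12 AM.
Security screening is bounded by the layover, so the earliest it can start is 9:12 AM.

9:12 AM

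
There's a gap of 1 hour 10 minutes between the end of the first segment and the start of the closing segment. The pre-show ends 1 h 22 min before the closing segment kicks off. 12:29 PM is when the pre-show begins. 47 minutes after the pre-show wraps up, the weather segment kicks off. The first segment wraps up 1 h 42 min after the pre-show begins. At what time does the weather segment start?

The first segment ends at 12:29 PM + 102 min = 2:11 PM.
The closing segment starts at 2:11 PM + 70 min = 3:21 PM.
The pre-show ends at 3:21 PM − 82 min = 1:59 PM.
The weather segment starts at 1:59 PM + 47 min = 2:46 PM.

2:46 PM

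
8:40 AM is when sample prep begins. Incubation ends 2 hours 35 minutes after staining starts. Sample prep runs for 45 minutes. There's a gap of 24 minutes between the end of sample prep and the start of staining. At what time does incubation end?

12:24 PM

Sample prep ends at 8:40 AM + 45 min = 9:25 AM.
Staining starts at 9:25 AM + 24 min = 9:49 AM.
Incubation ends at 9:49 AM + 155 min = 12:24 PM.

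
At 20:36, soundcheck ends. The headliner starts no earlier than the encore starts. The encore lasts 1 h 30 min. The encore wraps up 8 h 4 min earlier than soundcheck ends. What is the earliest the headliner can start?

The encore ends at 20:36 − 484 min = 12:32.
The encore starts at 12:32 − 90 min = 11:02.
The headliner is bounded by the encore, so the earliest it can start is 11:02.

11:02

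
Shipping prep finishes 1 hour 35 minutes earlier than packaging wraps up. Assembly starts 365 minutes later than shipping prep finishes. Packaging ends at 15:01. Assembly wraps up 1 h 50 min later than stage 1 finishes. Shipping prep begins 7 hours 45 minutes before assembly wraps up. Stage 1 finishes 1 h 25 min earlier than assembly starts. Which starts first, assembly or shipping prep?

shipping prep

Shipping prep ends at 15:01 − 95 min = 13:26.
Assembly starts at 13:26 + 365 min = 19:31.
Stage 1 ends at 19:31 − 85 min = 18:06.
Assembly ends at 18:06 + 110 min = 19:56.
Shipping prep starts at 19:56 − 465 min = 12:11.
Assembly starts at 19:31 and shipping prep starts at 12:11, so shipping prep is first.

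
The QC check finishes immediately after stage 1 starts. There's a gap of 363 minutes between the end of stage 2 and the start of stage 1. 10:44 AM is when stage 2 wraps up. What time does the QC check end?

4:47 PM

Stage 1 starts at 10:44 AM + 363 min = 4:47 PM.
So the QC check ends at 4:47 PM.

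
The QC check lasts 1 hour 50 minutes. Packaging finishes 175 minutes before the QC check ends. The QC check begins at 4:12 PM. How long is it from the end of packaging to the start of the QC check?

The QC check ends at 4:12 PM + 110 min = 6:02 PM.
Packaging ends at 6:02 PM − 175 min = 3:07 PM.
From 3:07 PM to 4:12 PM is 65 minutes.

65 minutes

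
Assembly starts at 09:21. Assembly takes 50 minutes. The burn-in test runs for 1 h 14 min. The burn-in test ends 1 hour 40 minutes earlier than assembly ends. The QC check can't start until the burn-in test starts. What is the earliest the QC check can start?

07:17

Assembly ends at 09:21 + 50 min = 10:11.
The burn-in test ends at 10:11 − 100 min = 08:31.
The burn-in test starts at 08:31 − 74 min = 07:17.
The QC check is bounded by the burn-in test, so the earliest it can start is 07:17.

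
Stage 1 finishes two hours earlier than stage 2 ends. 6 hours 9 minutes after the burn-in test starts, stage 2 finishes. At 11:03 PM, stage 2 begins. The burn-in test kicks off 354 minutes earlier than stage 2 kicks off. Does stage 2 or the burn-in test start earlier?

the burn-in test

The burn-in test starts at 11:03 PM − 354 min = 5:09 PM.
Stage 2 starts at 11:03 PM and the burn-in test starts at 5:09 PM, so the burn-in test is first.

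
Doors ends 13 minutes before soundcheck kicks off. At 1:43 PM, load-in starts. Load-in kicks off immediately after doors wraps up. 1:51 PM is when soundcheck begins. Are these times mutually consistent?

No

Doors ends at 1:51 PM − 13 min = 1:38 PM.
So load-in starts at 1:38 PM.
But load-in is also said to start at 1:43 PM — a 5-minute conflict.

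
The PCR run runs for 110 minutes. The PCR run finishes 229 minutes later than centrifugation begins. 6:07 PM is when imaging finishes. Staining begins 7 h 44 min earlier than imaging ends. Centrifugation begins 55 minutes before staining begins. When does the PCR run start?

11:27 AM

Staining starts at 6:07 PM − 464 min = 10:23 AM.
Centrifugation starts at 10:23 AM − 55 min = 9:28 AM.
The PCR run ends at 9:28 AM + 229 min = 1:17 PM.
The PCR run starts at 1:17 PM − 110 min = 11:27 AM.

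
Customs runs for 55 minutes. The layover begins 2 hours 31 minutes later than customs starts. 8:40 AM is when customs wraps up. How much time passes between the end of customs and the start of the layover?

Customs starts at 8:40 AM − 55 min = 7:45 AM.
The layover starts at 7:45 AM + 151 min = 10:16 AM.
From 8:40 AM to 10:16 AM is 1 h 36 min.

1 h 36 min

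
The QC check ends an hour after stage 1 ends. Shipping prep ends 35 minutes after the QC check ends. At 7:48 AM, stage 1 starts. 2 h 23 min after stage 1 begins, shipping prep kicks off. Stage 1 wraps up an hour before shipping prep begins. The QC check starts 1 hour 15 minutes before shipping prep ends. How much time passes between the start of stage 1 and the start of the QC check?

1 h 43 min

Shipping prep starts at 7:48 AM + 143 min = 10:11 AM.
Stage 1 ends at 10:11 AM − 60 min = 9:11 AM.
The QC check ends at 9:11 AM + 60 min = 10:11 AM.
Shipping prep ends at 10:11 AM + 35 min = 10:46 AM.
The QC check starts at 10:46 AM − 75 min = 9:31 AM.
From 7:48 AM to 9:31 AM is 1 h 43 min.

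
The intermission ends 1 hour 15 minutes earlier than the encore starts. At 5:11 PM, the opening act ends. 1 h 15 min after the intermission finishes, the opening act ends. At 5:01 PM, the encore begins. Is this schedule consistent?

No

The intermission ends at 5:01 PM − 75 min = 3:46 PM.
The opening act ends at 3:46 PM + 75 min = 5:01 PM.
But the opening act is also said to end at 5:11 PM — a 10-minute conflict.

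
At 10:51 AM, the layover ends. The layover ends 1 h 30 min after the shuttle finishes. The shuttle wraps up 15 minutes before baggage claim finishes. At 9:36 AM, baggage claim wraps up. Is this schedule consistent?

Yes

The shuttle ends at 9:36 AM − 15 min = 9:21 AM.
The layover ends at 9:21 AM + 90 min = 10:51 AM.
That matches the stated 10:51 AM, so the schedule is consistent.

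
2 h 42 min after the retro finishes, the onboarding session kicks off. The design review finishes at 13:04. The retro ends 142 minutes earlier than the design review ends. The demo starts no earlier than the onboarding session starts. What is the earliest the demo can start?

13:24

The retro ends at 13:04 − 142 min = 10:42.
The onboarding session starts at 10:42 + 162 min = 13:24.
The demo is bounded by the onboarding session, so the earliest it can start is 13:24.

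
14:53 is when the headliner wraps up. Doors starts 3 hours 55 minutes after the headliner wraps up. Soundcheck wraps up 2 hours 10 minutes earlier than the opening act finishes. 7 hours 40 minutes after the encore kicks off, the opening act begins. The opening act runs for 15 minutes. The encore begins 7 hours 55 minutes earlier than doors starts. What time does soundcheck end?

16:38

Doors starts at 14:53 + 235 min = 18:48.
The encore starts at 18:48 − 475 min = 10:53.
The opening act starts at 10:53 + 460 min = 18:33.
The opening act ends at 18:33 + 15 min = 18:48.
Soundcheck ends at 18:48 − 130 min = 16:38.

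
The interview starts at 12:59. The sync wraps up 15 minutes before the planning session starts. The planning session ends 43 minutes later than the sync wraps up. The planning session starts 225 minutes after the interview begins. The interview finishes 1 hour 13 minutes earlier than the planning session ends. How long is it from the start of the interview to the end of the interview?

180 minutes

The planning session starts at 12:59 + 225 min = 16:44.
The sync ends at 16:44 − 15 min = 16:29.
The planning session ends at 16:29 + 43 min = 17:12.
The interview ends at 17:12 − 73 min = 15:59.
From 12:59 to 15:59 is 180 minutes.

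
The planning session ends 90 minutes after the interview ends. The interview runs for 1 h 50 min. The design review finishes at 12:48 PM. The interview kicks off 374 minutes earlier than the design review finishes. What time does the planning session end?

The interview starts at 12:48 PM − 374 min = 6:34 AM.
The interview ends at 6:34 AM + 110 min = 8:24 AM.
The planning session ends at 8:24 AM + 90 min = 9:54 AM.

9:54 AM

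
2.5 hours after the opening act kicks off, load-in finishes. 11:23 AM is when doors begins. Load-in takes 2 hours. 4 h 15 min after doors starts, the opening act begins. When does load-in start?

The opening act starts at 11:23 AM + 255 min = 3:38 PM.
Load-in ends at 3:38 PM + 150 min = 6:08 PM.
Load-in starts at 6:08 PM − 120 min = 4:08 PM.

4:08 PM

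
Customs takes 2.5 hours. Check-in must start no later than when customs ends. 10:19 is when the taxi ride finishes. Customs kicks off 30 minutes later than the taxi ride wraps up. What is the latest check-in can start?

Customs starts at 10:19 + 30 min = 10:49.
Customs ends at 10:49 + 150 min = 13:19.
Check-in is bounded by customs, so the latest it can start is 13:19.

13:19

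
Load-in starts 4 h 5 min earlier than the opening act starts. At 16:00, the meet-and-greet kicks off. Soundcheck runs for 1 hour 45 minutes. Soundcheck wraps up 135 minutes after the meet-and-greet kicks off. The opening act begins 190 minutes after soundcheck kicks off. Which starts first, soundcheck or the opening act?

soundcheck

Soundcheck ends at 16:00 + 135 min = 18:15.
Soundcheck starts at 18:15 − 105 min = 16:30.
The opening act starts at 16:30 + 190 min = 19:40.
Soundcheck starts at 16:30 and the opening act starts at 19:40, so soundcheck is first.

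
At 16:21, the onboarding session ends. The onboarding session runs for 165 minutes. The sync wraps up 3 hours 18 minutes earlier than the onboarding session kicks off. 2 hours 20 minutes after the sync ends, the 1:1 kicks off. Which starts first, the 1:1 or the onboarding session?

the 1:1

The onboarding session starts at 16:21 − 165 min = 13:36.
The sync ends at 13:36 − 198 min = 10:18.
The 1:1 starts at 10:18 + 140 min = 12:38.
The 1:1 starts at 12:38 and the onboarding session starts at 13:36, so the 1:1 is first.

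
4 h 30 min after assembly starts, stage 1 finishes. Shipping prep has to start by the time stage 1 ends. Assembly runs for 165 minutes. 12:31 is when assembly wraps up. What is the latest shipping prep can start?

14:16

Assembly starts at 12:31 − 165 min = 09:46.
Stage 1 ends at 09:46 + 270 min = 14:16.
Shipping prep is bounded by stage 1, so the latest it can start is 14:16.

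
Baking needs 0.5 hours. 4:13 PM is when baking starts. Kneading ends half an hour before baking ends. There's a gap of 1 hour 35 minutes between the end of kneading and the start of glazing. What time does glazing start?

5:48 PM

Baking ends at 4:13 PM + 30 min = 4:43 PM.
Kneading ends at 4:43 PM − 30 min = 4:13 PM.
Glazing starts at 4:13 PM + 95 min = 5:48 PM.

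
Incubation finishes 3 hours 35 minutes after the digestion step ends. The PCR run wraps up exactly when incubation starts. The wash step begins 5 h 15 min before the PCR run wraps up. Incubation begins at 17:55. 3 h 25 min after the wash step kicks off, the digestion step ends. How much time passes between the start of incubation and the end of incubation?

105 minutes

The PCR run ends at 17:55.
The wash step starts at 17:55 − 315 min = 12:40.
The digestion step ends at 12:40 + 205 min = 16:05.
Incubation ends at 16:05 + 215 min = 19:40.
From 17:55 to 19:40 is 105 minutes.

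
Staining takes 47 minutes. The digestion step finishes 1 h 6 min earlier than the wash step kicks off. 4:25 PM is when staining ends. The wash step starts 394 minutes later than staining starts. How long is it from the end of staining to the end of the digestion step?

4 h 41 min

Staining starts at 4:25 PM − 47 min = 3:38 PM.
The wash step starts at 3:38 PM + 394 min = 10:12 PM.
The digestion step ends at 10:12 PM − 66 min = 9:06 PM.
From 4:25 PM to 9:06 PM is 4 h 41 min.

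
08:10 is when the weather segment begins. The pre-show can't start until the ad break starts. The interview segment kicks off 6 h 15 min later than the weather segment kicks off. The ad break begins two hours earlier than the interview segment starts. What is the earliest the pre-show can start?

The interview segment starts at 08:10 + 375 min = 14:25.
The ad break starts at 14:25 − 120 min = 12:25.
The pre-show is bounded by the ad break, so the earliest it can start is 12:25.

12:25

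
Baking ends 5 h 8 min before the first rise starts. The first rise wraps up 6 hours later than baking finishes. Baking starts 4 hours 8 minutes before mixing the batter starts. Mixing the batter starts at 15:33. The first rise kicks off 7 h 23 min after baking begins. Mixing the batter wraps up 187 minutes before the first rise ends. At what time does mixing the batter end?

16:33

Baking starts at 15:33 − 248 min = 11:25.
The first rise starts at 11:25 + 443 min = 18:48.
Baking ends at 18:48 − 308 min = 13:40.
The first rise ends at 13:40 + 360 min = 19:40.
Mixing the batter ends at 19:40 − 187 min = 16:33.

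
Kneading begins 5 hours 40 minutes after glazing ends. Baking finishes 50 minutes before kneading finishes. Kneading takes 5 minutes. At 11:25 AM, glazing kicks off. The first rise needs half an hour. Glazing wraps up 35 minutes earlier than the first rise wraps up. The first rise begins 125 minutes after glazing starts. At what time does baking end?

The first rise starts at 11:25 AM + 125 min = 1:30 PM.
The first rise ends at 1:30 PM + 30 min = 2:00 PM.
Glazing ends at 2:00 PM − 35 min = 1:25 PM.
Kneading starts at 1:25 PM + 340 min = 7:05 PM.
Kneading ends at 7:05 PM + 5 min = 7:10 PM.
Baking ends at 7:10 PM − 50 min = 6:20 PM.

6:20 PM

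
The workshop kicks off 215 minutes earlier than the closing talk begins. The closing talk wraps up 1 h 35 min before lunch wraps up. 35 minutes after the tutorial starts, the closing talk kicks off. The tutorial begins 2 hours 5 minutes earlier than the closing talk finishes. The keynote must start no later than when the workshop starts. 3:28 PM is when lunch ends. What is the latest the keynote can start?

8:48 AM

The closing talk ends at 3:28 PM − 95 min = 1:53 PM.
The tutorial starts at 1:53 PM − 125 min = 11:48 AM.
The closing talk starts at 11:48 AM + 35 min = 12:23 PM.
The workshop starts at 12:23 PM − 215 min = 8:48 AM.
The keynote is bounded by the workshop, so the latest it can start is 8:48 AM.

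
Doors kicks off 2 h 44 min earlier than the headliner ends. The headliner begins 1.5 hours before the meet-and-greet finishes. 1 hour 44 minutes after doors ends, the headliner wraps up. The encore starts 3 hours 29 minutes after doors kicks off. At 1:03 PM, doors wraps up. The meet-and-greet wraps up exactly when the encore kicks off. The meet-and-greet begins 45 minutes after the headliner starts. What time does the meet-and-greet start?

The headliner ends at 1:03 PM + 104 min = 2:47 PM.
Doors starts at 2:47 PM − 164 min = 12:03 PM.
The encore starts at 12:03 PM + 209 min = 3:32 PM.
So the meet-and-greet ends at 3:32 PM.
The headliner starts at 3:32 PM − 90 min = 2:02 PM.
The meet-and-greet starts at 2:02 PM + 45 min = 2:47 PM.

2:47 PM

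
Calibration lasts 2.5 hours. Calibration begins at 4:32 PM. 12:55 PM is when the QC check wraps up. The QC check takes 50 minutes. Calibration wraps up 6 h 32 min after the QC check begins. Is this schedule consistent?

The QC check starts at 12:55 PM − 50 min = 12:05 PM.
Calibration ends at 12:05 PM + 392 min = 6:37 PM.
Calibration starts at 6:37 PM − 150 min = 4:07 PM.
But calibration is also said to start at 4:32 PM — a 25-minute conflict.

No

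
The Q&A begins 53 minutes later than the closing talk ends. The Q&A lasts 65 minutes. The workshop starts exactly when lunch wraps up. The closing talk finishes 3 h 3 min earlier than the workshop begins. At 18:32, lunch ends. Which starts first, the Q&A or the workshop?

the Q&A

The workshop starts at 18:32.
The closing talk ends at 18:32 − 183 min = 15:29.
The Q&A starts at 15:29 + 53 min = 16:22.
The Q&A starts at 16:22 and the workshop starts at 18:32, so the Q&A is first.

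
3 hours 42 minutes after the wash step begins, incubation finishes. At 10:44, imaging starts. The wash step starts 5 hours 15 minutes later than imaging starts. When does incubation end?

19:41

The wash step starts at 10:44 + 315 min = 15:59.
Incubation ends at 15:59 + 222 min = 19:41.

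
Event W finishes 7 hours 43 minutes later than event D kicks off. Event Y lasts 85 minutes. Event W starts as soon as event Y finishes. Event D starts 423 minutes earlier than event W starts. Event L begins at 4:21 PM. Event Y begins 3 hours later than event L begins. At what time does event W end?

Event Y starts at 4:21 PM + 180 min = 7:21 PM.
Event Y ends at 7:21 PM + 85 min = 8:46 PM.
So event W starts at 8:46 PM.
Event D starts at 8:46 PM − 423 min = 1:43 PM.
Event W ends at 1:43 PM + 463 min = 9:26 PM.

9:26 PM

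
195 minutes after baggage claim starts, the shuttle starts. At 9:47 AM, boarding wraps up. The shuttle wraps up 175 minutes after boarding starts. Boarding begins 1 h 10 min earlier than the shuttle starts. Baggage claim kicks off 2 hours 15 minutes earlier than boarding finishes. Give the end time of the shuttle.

Baggage claim starts at 9:47 AM − 135 min = 7:32 AM.
The shuttle starts at 7:32 AM + 195 min = 10:47 AM.
Boarding starts at 10:47 AM − 70 min = 9:37 AM.
The shuttle ends at 9:37 AM + 175 min = 12:32 PM.

12:32 PM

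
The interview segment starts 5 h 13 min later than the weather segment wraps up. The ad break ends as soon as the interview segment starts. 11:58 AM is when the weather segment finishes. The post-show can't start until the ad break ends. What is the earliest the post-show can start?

The interview segment starts at 11:58 AM + 313 min = 5:11 PM.
So the ad break ends at 5:11 PM.
The post-show is bounded by the ad break, so the earliest it can start is 5:11 PM.

5:11 PM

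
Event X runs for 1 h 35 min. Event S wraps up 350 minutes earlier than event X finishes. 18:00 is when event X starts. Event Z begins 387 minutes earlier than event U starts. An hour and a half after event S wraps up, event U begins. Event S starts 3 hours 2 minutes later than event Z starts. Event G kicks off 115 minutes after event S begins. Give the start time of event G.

13:45

Event X ends at 18:00 + 95 min = 19:35.
Event S ends at 19:35 − 350 min = 13:45.
Event U starts at 13:45 + 90 min = 15:15.
Event Z starts at 15:15 − 387 min = 08:48.
Event S starts at 08:48 + 182 min = 11:50.
Event G starts at 11:50 + 115 min = 13:45.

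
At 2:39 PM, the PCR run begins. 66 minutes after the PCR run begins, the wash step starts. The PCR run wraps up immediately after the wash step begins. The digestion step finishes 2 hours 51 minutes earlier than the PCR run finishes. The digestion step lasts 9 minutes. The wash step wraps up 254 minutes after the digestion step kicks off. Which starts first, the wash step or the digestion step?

The wash step starts at 2:39 PM + 66 min = 3:45 PM.
So the PCR run ends at 3:45 PM.
The digestion step ends at 3:45 PM − 171 min = 12:54 PM.
The digestion step starts at 12:54 PM − 9 min = 12:45 PM.
The wash step starts at 3:45 PM and the digestion step starts at 12:45 PM, so the digestion step is first.

the digestion step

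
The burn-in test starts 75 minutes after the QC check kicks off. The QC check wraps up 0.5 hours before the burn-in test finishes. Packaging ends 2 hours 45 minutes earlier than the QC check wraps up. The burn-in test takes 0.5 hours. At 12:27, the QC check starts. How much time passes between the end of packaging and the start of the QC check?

an hour and a half

The burn-in test starts at 12:27 + 75 min = 13:42.
The burn-in test ends at 13:42 + 30 min = 14:12.
The QC check ends at 14:12 − 30 min = 13:42.
Packaging ends at 13:42 − 165 min = 10:57.
From 10:57 to 12:27 is an hour and a half.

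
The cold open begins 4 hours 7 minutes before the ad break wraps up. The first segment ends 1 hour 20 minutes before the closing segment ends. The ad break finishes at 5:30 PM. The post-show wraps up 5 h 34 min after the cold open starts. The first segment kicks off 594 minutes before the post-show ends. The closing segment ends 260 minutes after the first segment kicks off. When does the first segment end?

12:03 PM

The cold open starts at 5:30 PM − 247 min = 1:23 PM.
The post-show ends at 1:23 PM + 334 min = 6:57 PM.
The first segment starts at 6:57 PM − 594 min = 9:03 AM.
The closing segment ends at 9:03 AM + 260 min = 1:23 PM.
The first segment ends at 1:23 PM − 80 min = 12:03 PM.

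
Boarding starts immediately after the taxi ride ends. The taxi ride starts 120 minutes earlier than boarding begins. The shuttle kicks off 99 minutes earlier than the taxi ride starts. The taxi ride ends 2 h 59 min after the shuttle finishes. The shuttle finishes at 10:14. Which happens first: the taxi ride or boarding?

The taxi ride ends at 10:14 + 179 min = 13:13.
So boarding starts at 13:13.
The taxi ride starts at 13:13 − 120 min = 11:13.
The taxi ride starts at 11:13 and boarding starts at 13:13, so the taxi ride is first.

the taxi ride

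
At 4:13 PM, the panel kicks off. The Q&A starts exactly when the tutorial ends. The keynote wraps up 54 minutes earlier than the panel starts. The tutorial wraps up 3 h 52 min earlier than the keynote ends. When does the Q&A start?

The keynote ends at 4:13 PM − 54 min = 3:19 PM.
The tutorial ends at 3:19 PM − 232 min = 11:27 AM.
So the Q&A starts at 11:27 AM.

11:27 AM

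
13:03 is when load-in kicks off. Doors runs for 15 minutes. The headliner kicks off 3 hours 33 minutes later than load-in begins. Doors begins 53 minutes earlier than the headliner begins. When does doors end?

The headliner starts at 13:03 + 213 min = 16:36.
Doors starts at 16:36 − 53 min = 15:43.
Doors ends at 15:43 + 15 min = 15:58.

15:58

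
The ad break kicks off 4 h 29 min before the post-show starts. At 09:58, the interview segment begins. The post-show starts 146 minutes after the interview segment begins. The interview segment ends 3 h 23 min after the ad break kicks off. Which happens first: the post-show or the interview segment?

The post-show starts at 09:58 + 146 min = 12:24.
The post-show starts at 12:24 and the interview segment starts at 09:58, so the interview segment is first.

the interview segment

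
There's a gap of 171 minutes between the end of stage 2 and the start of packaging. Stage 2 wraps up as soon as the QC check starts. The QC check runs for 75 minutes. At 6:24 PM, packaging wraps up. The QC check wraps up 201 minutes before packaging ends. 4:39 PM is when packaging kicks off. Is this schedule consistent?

Yes

The QC check ends at 6:24 PM − 201 min = 3:03 PM.
The QC check starts at 3:03 PM − 75 min = 1:48 PM.
So stage 2 ends at 1:48 PM.
Packaging starts at 1:48 PM + 171 min = 4:39 PM.
That matches the stated 4:39 PM, so the schedule is consistent.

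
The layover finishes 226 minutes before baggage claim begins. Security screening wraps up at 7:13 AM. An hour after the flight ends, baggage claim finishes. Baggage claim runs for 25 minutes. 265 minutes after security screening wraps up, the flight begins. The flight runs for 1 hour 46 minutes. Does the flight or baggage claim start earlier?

The flight starts at 7:13 AM + 265 min = 11:38 AM.
The flight ends at 11:38 AM + 106 min = 1:24 PM.
Baggage claim ends at 1:24 PM + 60 min = 2:24 PM.
Baggage claim starts at 2:24 PM − 25 min = 1:59 PM.
The flight starts at 11:38 AM and baggage claim starts at 1:59 PM, so the flight is first.

the flight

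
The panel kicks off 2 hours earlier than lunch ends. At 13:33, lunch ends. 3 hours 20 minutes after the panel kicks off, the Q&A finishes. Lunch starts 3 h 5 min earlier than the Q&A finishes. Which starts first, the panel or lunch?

the panel

The panel starts at 13:33 − 120 min = 11:33.
The Q&A ends at 11:33 + 200 min = 14:53.
Lunch starts at 14:53 − 185 min = 11:48.
The panel starts at 11:33 and lunch starts at 11:48, so the panel is first.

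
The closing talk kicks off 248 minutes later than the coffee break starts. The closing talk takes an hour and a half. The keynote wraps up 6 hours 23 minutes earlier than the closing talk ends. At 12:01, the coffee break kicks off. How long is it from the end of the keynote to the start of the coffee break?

45 minutes

The closing talk starts at 12:01 + 248 min = 16:09.
The closing talk ends at 16:09 + 90 min = 17:39.
The keynote ends at 17:39 − 383 min = 11:16.
From 11:16 to 12:01 is 45 minutes.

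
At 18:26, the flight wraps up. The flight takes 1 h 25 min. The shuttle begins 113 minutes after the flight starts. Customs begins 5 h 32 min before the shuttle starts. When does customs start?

13:22

The flight starts at 18:26 − 85 min = 17:01.
The shuttle starts at 17:01 + 113 min = 18:54.
Customs starts at 18:54 − 332 min = 13:22.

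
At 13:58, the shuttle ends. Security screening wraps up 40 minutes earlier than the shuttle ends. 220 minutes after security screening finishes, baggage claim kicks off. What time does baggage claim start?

Security screening ends at 13:58 − 40 min = 13:18.
Baggage claim starts at 13:18 + 220 min = 16:58.

16:58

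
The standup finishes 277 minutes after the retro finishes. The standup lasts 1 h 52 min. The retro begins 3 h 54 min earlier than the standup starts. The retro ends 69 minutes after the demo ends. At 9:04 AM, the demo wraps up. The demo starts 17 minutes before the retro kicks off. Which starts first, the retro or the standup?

the retro

The retro ends at 9:04 AM + 69 min = 10:13 AM.
The standup ends at 10:13 AM + 277 min = 2:50 PM.
The standup starts at 2:50 PM − 112 min = 12:58 PM.
The retro starts at 12:58 PM − 234 min = 9:04 AM.
The retro starts at 9:04 AM and the standup starts at 12:58 PM, so the retro is first.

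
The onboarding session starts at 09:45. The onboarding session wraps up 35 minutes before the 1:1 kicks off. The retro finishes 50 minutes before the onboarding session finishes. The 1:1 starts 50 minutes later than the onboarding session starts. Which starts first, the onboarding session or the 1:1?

The 1:1 starts at 09:45 + 50 min = 10:35.
The onboarding session starts at 09:45 and the 1:1 starts at 10:35, so the onboarding session is first.

the onboarding session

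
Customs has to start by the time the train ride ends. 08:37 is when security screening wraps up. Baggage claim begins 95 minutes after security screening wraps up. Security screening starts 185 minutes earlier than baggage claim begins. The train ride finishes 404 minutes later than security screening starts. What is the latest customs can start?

13:51

Baggage claim starts at 08:37 + 95 min = 10:12.
Security screening starts at 10:12 − 185 min = 07:07.
The train ride ends at 07:07 + 404 min = 13:51.
Customs is bounded by the train ride, so the latest it can start is 13:51.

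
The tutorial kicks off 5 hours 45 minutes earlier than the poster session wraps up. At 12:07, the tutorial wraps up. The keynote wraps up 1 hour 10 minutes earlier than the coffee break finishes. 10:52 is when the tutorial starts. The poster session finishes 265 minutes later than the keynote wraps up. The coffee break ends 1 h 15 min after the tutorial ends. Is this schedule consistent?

The coffee break ends at 12:07 + 75 min = 13:22.
The keynote ends at 13:22 − 70 min = 12:12.
The poster session ends at 12:12 + 265 min = 16:37.
The tutorial starts at 16:37 − 345 min = 10:52.
That matches the stated 10:52, so the schedule is consistent.

Yes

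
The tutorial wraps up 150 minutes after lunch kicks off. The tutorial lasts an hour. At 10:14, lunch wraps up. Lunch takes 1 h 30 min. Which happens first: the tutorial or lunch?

Lunch starts at 10:14 − 90 min = 08:44.
The tutorial ends at 08:44 + 150 min = 11:14.
The tutorial starts at 11:14 − 60 min = 10:14.
The tutorial starts at 10:14 and lunch starts at 08:44, so lunch is first.

lunch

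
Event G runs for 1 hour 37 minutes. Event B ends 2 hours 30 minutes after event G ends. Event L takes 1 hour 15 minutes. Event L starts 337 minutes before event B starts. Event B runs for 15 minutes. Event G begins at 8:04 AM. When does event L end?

Event G ends at 8:04 AM + 97 min = 9:41 AM.
Event B ends at 9:41 AM + 150 min = 12:11 PM.
Event B starts at 12:11 PM − 15 min = 11:56 AM.
Event L starts at 11:56 AM − 337 min = 6:19 AM.
Event L ends at 6:19 AM + 75 min = 7:34 AM.

7:34 AM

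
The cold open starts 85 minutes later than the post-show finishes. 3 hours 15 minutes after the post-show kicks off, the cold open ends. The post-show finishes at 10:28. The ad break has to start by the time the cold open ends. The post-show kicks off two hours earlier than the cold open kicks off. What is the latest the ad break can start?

The cold open starts at 10:28 + 85 min = 11:53.
The post-show starts at 11:53 − 120 min = 09:53.
The cold open ends at 09:53 + 195 min = 13:08.
The ad break is bounded by the cold open, so the latest it can start is 13:08.

13:08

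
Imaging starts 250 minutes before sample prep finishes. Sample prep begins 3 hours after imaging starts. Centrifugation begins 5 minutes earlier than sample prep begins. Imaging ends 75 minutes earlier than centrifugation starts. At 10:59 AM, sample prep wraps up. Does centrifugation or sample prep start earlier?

Imaging starts at 10:59 AM − 250 min = 6:49 AM.
Sample prep starts at 6:49 AM + 180 min = 9:49 AM.
Centrifugation starts at 9:49 AM − 5 min = 9:44 AM.
Centrifugation starts at 9:44 AM and sample prep starts at 9:49 AM, so centrifugation is first.

centrifugation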